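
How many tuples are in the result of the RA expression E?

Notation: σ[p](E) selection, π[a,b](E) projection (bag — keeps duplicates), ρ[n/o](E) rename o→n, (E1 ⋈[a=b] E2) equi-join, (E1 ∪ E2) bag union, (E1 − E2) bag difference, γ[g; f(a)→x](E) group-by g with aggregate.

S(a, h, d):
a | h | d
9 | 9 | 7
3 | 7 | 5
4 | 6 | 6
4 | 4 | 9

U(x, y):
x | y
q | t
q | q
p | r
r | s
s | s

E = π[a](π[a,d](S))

Per-node cardinality:
  S → 4
  π[a,d](S) → 4
  π[a](π[a,d](S)) → 4

|E| = 4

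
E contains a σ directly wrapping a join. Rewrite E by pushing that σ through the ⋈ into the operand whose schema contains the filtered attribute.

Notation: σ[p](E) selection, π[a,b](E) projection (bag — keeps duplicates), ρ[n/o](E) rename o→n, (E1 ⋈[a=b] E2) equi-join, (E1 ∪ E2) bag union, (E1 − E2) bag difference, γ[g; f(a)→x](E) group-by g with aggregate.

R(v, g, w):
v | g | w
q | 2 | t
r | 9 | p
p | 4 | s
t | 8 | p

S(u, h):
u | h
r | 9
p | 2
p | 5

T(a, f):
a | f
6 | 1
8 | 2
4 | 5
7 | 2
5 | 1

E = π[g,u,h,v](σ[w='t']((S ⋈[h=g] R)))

σ filters on w, owned by the right side.
E' = π[g,u,h,v]((S ⋈[h=g] σ[w='t'](R)))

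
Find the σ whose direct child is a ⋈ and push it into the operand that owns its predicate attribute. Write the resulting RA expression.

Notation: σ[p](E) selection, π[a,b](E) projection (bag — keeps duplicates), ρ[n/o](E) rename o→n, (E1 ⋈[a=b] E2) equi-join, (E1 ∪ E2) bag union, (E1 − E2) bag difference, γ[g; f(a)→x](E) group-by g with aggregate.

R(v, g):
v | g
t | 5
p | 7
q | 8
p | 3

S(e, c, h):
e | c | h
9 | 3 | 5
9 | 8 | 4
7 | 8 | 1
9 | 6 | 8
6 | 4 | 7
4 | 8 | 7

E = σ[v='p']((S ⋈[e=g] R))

σ filters on v, owned by the right side.
E' = (S ⋈[e=g] σ[v='p'](R))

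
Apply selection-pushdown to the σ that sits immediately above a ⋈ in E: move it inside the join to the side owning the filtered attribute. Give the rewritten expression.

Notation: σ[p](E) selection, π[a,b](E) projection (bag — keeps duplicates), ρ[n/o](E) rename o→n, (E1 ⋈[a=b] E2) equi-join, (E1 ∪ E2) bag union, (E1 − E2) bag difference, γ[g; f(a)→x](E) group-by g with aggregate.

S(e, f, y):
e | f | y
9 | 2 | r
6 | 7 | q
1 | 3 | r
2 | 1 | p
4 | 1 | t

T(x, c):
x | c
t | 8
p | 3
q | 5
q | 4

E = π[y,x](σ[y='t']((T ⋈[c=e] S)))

σ filters on y, owned by the right side.
E' = π[y,x]((T ⋈[c=e] σ[y='t'](S)))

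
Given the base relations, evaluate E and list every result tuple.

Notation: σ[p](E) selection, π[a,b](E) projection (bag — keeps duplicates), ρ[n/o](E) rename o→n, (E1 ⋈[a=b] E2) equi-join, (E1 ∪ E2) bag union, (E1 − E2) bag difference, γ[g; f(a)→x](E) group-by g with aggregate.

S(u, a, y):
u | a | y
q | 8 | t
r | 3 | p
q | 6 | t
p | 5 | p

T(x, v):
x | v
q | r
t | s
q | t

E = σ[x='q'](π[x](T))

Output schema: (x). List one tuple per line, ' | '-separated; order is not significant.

Row counts bottom-up:
  T → 3
  π[x](T) → 3
  σ[x='q'](π[x](T)) → 2

== RESULT ==
x
q
q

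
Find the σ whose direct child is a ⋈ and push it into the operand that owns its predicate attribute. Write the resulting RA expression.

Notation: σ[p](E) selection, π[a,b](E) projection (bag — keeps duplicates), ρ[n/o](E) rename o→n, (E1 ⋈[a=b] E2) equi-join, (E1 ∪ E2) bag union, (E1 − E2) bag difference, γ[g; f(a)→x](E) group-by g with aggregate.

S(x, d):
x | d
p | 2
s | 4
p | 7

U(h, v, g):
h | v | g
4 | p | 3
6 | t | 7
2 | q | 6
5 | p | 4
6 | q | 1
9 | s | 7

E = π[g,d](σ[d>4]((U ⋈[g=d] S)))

σ filters on d, owned by the right side.
E' = π[g,d]((U ⋈[g=d] σ[d>4](S)))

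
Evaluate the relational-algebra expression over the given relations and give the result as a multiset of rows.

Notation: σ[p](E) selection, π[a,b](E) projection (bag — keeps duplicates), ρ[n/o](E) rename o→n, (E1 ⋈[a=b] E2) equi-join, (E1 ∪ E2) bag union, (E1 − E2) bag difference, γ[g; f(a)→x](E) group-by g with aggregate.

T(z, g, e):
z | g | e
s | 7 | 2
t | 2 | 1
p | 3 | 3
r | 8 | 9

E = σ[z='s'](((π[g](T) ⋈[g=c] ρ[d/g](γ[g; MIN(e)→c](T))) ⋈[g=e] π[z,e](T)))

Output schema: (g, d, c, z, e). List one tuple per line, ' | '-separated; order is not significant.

Stepwise |·|:
  T → 4
  π[g](T) → 4
  T → 4
  γ[g; MIN(e)→c](T) → 4
  ρ[d/g](γ[g; MIN(e)→c](T)) → 4
  (π[g](T) ⋈[g=c] ρ[d/g](γ[g; MIN(e)→c](T))) → 2
  T → 4
  π[z,e](T) → 4
  ((π[g](T) ⋈[g=c] ρ[d/g](γ[g; MIN(e)→c](T))) ⋈[g=e] π[z,e](T)) → 2
  σ[z='s'](((π[g](T) ⋈[g=c] ρ[d/g](γ[g; MIN(e)→c](T))) ⋈[g=e] π[z,e](T))) → 1

== RESULT ==
g | d | c | z | e
2 | 7 | 2 | s | 2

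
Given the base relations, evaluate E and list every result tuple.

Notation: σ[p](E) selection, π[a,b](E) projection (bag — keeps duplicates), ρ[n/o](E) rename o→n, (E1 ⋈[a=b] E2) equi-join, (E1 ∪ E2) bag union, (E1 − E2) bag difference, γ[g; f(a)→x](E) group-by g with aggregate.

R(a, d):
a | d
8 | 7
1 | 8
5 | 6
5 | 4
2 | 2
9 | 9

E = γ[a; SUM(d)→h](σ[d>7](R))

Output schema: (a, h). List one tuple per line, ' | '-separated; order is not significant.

Stepwise |·|:
  R → 6
  σ[d>7](R) → 2
  γ[a; SUM(d)→h](σ[d>7](R)) → 2

== RESULT ==
a | h
1 | 8
9 | 9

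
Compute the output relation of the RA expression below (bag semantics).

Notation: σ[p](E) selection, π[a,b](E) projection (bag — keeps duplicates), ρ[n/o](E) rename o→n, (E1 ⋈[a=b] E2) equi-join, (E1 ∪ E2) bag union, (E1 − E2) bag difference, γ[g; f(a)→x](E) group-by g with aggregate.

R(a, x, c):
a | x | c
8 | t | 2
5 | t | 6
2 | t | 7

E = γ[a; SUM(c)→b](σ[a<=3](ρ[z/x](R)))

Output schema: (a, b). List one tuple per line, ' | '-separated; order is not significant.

Stepwise |·|:
  R → 3
  ρ[z/x](R) → 3
  σ[a<=3](ρ[z/x](R)) → 1
  γ[a; SUM(c)→b](σ[a<=3](ρ[z/x](R))) → 1

== RESULT ==
a | b
2 | 7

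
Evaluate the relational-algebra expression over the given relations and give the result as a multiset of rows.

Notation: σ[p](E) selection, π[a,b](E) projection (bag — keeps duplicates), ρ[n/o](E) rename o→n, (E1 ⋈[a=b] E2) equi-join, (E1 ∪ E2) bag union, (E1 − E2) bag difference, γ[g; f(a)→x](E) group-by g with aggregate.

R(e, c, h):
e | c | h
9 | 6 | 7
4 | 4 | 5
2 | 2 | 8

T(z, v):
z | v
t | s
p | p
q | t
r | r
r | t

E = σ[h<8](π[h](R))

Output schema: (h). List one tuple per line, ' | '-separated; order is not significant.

Stepwise |·|:
  R → 3
  π[h](R) → 3
  σ[h<8](π[h](R)) → 2

== RESULT ==
h
5
7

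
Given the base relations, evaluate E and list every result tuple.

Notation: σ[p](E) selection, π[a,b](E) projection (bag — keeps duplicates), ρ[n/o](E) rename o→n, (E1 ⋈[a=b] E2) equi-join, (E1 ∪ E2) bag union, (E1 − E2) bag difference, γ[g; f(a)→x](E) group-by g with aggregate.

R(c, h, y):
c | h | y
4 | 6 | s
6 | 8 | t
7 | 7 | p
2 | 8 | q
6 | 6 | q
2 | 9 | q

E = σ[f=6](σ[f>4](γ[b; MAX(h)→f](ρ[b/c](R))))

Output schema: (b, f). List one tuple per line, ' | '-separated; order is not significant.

Subexpression sizes:
  R → 6
  ρ[b/c](R) → 6
  γ[b; MAX(h)→f](ρ[b/c](R)) → 4
  σ[f>4](γ[b; MAX(h)→f](ρ[b/c](R))) → 4
  σ[f=6](σ[f>4](γ[b; MAX(h)→f](ρ[b/c](R)))) → 1

== RESULT ==
b | f
4 | 6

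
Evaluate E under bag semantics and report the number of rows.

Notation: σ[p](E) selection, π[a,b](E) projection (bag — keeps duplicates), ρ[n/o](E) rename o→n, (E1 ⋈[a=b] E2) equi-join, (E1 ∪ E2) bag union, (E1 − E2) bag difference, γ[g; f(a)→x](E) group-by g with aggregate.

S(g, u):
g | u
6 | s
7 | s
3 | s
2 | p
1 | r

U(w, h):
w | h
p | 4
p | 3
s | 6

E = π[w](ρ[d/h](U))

Per-node cardinality:
  U → 3
  ρ[d/h](U) → 3
  π[w](ρ[d/h](U)) → 3

|E| = 3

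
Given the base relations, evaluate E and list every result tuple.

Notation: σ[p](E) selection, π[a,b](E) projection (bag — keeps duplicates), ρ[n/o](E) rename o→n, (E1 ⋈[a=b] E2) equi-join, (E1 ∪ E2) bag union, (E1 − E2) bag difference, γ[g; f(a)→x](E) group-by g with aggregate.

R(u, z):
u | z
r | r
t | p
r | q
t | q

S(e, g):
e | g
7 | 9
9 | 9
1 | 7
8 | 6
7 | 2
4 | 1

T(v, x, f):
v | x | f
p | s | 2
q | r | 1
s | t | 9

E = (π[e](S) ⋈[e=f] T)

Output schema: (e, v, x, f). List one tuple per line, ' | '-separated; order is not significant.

Stepwise |·|:
  S → 6
  π[e](S) → 6
  T → 3
  (π[e](S) ⋈[e=f] T) → 2

== RESULT ==
e | v | x | f
1 | q | r | 1
9 | s | t | 9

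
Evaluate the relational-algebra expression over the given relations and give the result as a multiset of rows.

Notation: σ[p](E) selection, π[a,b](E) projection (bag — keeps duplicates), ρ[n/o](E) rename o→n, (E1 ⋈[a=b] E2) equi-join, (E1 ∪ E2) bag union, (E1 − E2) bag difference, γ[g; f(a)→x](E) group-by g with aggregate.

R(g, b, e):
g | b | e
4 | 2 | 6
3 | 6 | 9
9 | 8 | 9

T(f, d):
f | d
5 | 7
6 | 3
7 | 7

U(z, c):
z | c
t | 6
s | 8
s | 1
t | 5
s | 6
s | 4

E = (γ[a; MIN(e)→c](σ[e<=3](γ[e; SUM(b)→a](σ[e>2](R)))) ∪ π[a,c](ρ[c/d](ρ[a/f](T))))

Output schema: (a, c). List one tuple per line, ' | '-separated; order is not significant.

Subexpression sizes:
  R → 3
  σ[e>2](R) → 3
  γ[e; SUM(b)→a](σ[e>2](R)) → 2
  σ[e<=3](γ[e; SUM(b)→a](σ[e>2](R))) → 0
  γ[a; MIN(e)→c](σ[e<=3](γ[e; SUM(b)→a](σ[e>2](R)))) → 0
  T → 3
  ρ[a/f](T) → 3
  ρ[c/d](ρ[a/f](T)) → 3
  π[a,c](ρ[c/d](ρ[a/f](T))) → 3
  (γ[a; MIN(e)→c](σ[e<=3](γ[e; SUM(b)→a](σ[e>2](R)))) ∪ π[a,c](ρ[c/d](ρ[a/f](T)))) → 3

== RESULT ==
a | c
5 | 7
6 | 3
7 | 7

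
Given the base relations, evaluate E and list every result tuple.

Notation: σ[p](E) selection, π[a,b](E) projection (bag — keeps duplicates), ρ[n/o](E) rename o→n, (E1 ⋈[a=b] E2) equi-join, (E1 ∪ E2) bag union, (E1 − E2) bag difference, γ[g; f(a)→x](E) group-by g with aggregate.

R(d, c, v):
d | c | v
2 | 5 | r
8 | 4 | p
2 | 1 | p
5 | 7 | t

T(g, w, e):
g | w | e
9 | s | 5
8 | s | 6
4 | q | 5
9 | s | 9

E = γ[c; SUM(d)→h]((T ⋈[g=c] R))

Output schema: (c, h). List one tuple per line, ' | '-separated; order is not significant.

Subexpression sizes:
  T → 4
  R → 4
  (T ⋈[g=c] R) → 1
  γ[c; SUM(d)→h]((T ⋈[g=c] R)) → 1

== RESULT ==
c | h
4 | 8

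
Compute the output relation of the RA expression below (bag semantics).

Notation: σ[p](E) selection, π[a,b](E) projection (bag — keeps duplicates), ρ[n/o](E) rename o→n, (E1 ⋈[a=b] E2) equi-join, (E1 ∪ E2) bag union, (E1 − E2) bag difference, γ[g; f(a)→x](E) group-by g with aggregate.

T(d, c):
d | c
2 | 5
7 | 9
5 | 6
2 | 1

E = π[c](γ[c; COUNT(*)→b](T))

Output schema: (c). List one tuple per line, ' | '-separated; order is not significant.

Per-node cardinality:
  T → 4
  γ[c; COUNT(*)→b](T) → 4
  π[c](γ[c; COUNT(*)→b](T)) → 4

== RESULT ==
c
1
5
6
9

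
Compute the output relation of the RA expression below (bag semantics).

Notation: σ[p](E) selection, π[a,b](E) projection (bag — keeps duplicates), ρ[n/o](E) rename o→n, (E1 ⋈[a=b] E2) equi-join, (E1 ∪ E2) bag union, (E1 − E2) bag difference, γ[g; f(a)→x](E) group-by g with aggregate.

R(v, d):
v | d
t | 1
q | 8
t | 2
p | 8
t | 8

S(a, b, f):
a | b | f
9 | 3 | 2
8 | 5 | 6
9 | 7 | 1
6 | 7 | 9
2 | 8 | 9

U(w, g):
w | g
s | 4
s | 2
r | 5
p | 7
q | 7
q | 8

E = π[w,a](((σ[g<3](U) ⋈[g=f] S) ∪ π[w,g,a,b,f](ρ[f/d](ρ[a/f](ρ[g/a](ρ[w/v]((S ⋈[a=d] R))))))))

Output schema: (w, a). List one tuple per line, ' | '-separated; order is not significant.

Per-node cardinality:
  U → 6
  σ[g<3](U) → 1
  S → 5
  (σ[g<3](U) ⋈[g=f] S) → 1
  S → 5
  R → 5
  (S ⋈[a=d] R) → 4
  ρ[w/v]((S ⋈[a=d] R)) → 4
  ρ[g/a](ρ[w/v]((S ⋈[a=d] R))) → 4
  ρ[a/f](ρ[g/a](ρ[w/v]((S ⋈[a=d] R)))) → 4
  ρ[f/d](ρ[a/f](ρ[g/a](ρ[w/v]((S ⋈[a=d] R))))) → 4
  π[w,g,a,b,f](ρ[f/d](ρ[a/f](ρ[g/a](ρ[w/v]((S ⋈[a=d] R)))))) → 4
  ((σ[g<3](U) ⋈[g=f] S) ∪ π[w,g,a,b,f](ρ[f/d](ρ[a/f](ρ[g/a](ρ[w/v]((S ⋈[a=d] R))))))) → 5
  π[w,a](((σ[g<3](U) ⋈[g=f] S) ∪ π[w,g,a,b,f](ρ[f/d](ρ[a/f](ρ[g/a](ρ[w/v]((S ⋈[a=d] R)))))))) → 5

== RESULT ==
w | a
p | 6
q | 6
s | 9
t | 6
t | 9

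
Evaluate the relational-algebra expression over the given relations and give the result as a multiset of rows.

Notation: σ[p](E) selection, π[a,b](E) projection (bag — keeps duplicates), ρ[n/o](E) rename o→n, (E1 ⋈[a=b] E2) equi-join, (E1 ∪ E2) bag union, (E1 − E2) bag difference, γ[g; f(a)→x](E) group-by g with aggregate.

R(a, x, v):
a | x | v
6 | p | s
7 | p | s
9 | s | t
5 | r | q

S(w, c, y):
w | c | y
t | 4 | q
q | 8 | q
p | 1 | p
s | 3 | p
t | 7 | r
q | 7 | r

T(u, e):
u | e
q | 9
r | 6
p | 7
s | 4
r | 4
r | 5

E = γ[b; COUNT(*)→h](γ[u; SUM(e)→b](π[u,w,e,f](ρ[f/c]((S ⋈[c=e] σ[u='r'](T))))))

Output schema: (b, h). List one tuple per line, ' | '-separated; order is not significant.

Subexpression sizes:
  S → 6
  T → 6
  σ[u='r'](T) → 3
  (S ⋈[c=e] σ[u='r'](T)) → 1
  ρ[f/c]((S ⋈[c=e] σ[u='r'](T))) → 1
  π[u,w,e,f](ρ[f/c]((S ⋈[c=e] σ[u='r'](T)))) → 1
  γ[u; SUM(e)→b](π[u,w,e,f](ρ[f/c]((S ⋈[c=e] σ[u='r'](T))))) → 1
  γ[b; COUNT(*)→h](γ[u; SUM(e)→b](π[u,w,e,f](ρ[f/c]((S ⋈[c=e] σ[u='r'](T)))))) → 1

== RESULT ==
b | h
4 | 1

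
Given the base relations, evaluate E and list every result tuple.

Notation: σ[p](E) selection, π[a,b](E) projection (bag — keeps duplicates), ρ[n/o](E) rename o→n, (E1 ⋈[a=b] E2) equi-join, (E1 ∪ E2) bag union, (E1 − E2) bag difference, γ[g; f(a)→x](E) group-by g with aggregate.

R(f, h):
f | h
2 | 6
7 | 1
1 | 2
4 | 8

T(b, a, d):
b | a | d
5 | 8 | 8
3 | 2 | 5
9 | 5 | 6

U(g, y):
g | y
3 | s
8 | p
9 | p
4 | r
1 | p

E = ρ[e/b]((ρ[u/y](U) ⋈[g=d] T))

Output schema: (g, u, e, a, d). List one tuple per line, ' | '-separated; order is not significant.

Per-node cardinality:
  U → 5
  ρ[u/y](U) → 5
  T → 3
  (ρ[u/y](U) ⋈[g=d] T) → 1
  ρ[e/b]((ρ[u/y](U) ⋈[g=d] T)) → 1

== RESULT ==
g | u | e | a | d
8 | p | 5 | 8 | 8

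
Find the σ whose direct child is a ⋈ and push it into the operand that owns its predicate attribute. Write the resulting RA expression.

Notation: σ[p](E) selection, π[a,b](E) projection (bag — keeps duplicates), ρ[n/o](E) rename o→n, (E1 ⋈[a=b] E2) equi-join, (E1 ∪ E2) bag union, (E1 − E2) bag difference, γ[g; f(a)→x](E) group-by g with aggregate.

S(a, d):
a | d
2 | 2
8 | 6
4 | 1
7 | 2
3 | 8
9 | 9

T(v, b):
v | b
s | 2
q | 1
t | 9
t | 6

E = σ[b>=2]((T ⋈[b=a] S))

σ filters on b, owned by the left side.
E' = (σ[b>=2](T) ⋈[b=a] S)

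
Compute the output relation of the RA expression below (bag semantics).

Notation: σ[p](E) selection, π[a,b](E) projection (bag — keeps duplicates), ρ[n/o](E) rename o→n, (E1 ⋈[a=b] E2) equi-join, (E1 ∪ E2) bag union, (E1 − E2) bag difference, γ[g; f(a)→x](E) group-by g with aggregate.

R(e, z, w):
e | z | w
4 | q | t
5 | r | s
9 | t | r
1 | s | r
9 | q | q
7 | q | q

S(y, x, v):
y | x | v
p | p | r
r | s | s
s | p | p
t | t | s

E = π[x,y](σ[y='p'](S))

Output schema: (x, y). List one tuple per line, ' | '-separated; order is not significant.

Row counts bottom-up:
  S → 4
  σ[y='p'](S) → 1
  π[x,y](σ[y='p'](S)) → 1

== RESULT ==
x | y
p | p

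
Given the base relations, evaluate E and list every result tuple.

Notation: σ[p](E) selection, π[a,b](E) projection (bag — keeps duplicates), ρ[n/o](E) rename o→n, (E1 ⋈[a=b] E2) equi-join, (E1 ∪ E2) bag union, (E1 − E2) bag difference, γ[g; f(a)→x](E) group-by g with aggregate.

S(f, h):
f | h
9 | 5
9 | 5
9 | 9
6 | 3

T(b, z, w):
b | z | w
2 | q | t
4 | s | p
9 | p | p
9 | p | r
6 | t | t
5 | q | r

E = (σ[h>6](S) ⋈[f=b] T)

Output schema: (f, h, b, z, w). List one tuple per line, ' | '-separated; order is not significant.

Subexpression sizes:
  S → 4
  σ[h>6](S) → 1
  T → 6
  (σ[h>6](S) ⋈[f=b] T) → 2

== RESULT ==
f | h | b | z | w
9 | 9 | 9 | p | p
9 | 9 | 9 | p | r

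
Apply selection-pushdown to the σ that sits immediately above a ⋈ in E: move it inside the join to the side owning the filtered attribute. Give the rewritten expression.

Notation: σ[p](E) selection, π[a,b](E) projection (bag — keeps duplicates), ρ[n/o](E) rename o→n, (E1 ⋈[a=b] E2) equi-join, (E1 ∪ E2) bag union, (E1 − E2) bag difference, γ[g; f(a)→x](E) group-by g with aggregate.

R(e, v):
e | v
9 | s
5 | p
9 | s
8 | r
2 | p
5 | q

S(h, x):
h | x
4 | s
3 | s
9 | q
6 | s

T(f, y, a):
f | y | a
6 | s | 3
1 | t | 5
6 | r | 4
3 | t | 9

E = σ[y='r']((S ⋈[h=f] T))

σ filters on y, owned by the right side.
E' = (S ⋈[h=f] σ[y='r'](T))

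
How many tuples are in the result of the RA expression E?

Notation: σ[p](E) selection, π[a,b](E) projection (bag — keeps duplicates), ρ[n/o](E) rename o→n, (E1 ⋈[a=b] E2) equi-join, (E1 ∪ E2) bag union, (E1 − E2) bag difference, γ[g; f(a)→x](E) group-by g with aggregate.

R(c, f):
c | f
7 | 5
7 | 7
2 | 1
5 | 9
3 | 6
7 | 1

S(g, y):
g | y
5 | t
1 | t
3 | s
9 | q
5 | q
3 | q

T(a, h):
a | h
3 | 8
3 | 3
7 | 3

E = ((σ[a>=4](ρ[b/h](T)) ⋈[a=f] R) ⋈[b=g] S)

Per-node cardinality:
  T → 3
  ρ[b/h](T) → 3
  σ[a>=4](ρ[b/h](T)) → 1
  R → 6
  (σ[a>=4](ρ[b/h](T)) ⋈[a=f] R) → 1
  S → 6
  ((σ[a>=4](ρ[b/h](T)) ⋈[a=f] R) ⋈[b=g] S) → 2

|E| = 2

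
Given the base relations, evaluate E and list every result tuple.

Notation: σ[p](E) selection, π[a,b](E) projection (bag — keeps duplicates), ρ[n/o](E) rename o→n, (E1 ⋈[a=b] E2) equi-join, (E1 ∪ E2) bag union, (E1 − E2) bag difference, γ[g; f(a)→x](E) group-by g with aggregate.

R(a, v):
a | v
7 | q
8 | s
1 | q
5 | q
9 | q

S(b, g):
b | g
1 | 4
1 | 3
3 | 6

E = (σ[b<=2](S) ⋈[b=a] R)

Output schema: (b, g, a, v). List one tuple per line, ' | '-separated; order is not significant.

Stepwise |·|:
  S → 3
  σ[b<=2](S) → 2
  R → 5
  (σ[b<=2](S) ⋈[b=a] R) → 2

== RESULT ==
b | g | a | v
1 | 3 | 1 | q
1 | 4 | 1 | q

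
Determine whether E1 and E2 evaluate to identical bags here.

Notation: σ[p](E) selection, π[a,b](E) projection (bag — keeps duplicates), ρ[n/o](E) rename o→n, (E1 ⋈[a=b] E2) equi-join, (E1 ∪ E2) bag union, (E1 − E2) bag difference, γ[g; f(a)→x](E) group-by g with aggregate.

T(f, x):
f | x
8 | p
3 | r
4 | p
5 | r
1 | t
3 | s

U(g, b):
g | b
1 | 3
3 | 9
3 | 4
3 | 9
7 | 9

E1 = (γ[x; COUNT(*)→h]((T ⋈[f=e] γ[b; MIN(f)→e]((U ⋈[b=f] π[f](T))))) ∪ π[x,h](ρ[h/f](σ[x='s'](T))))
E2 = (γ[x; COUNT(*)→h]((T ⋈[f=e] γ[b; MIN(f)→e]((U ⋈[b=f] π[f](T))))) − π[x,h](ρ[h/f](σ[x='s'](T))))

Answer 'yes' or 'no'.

E1 subexpression sizes:
  T → 6
  U → 5
  T → 6
  π[f](T) → 6
  (U ⋈[b=f] π[f](T)) → 3
  γ[b; MIN(f)→e]((U ⋈[b=f] π[f](T))) → 2
  (T ⋈[f=e] γ[b; MIN(f)→e]((U ⋈[b=f] π[f](T)))) → 3
  γ[x; COUNT(*)→h]((T ⋈[f=e] γ[b; MIN(f)→e]((U ⋈[b=f] π[f](T))))) → 3
  T → 6
  σ[x='s'](T) → 1
  ρ[h/f](σ[x='s'](T)) → 1
  π[x,h](ρ[h/f](σ[x='s'](T))) → 1
  (γ[x; COUNT(*)→h]((T ⋈[f=e] γ[b; MIN(f)→e]((U ⋈[b=f] π[f](T))))) ∪ π[x,h](ρ[h/f](σ[x='s'](T)))) → 4
E2 subexpression sizes:
  T → 6
  U → 5
  T → 6
  π[f](T) → 6
  (U ⋈[b=f] π[f](T)) → 3
  γ[b; MIN(f)→e]((U ⋈[b=f] π[f](T))) → 2
  (T ⋈[f=e] γ[b; MIN(f)→e]((U ⋈[b=f] π[f](T)))) → 3
  γ[x; COUNT(*)→h]((T ⋈[f=e] γ[b; MIN(f)→e]((U ⋈[b=f] π[f](T))))) → 3
  T → 6
  σ[x='s'](T) → 1
  ρ[h/f](σ[x='s'](T)) → 1
  π[x,h](ρ[h/f](σ[x='s'](T))) → 1
  (γ[x; COUNT(*)→h]((T ⋈[f=e] γ[b; MIN(f)→e]((U ⋈[b=f] π[f](T))))) − π[x,h](ρ[h/f](σ[x='s'](T)))) → 3

E1 result:
x | h
p | 1
r | 1
s | 1
s | 3
E2 result:
x | h
p | 1
r | 1
s | 1
Witness: ('s', 3) appears 1× in E1 but 0× in E2.

no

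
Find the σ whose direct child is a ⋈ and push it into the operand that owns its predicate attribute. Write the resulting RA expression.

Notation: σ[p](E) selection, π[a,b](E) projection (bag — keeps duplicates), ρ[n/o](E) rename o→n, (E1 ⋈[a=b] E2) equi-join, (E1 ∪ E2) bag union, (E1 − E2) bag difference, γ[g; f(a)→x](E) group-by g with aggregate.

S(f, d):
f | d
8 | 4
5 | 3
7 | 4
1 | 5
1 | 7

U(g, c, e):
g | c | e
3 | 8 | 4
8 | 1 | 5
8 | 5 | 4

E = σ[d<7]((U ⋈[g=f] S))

σ filters on d, owned by the right side.
E' = (U ⋈[g=f] σ[d<7](S))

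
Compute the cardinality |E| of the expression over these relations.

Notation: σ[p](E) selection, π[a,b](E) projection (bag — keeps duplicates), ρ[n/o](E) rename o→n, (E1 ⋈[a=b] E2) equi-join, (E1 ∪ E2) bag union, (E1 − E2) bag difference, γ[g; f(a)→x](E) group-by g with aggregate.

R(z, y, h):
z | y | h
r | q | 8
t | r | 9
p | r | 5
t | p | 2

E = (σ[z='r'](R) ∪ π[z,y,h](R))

Stepwise |·|:
  R → 4
  σ[z='r'](R) → 1
  R → 4
  π[z,y,h](R) → 4
  (σ[z='r'](R) ∪ π[z,y,h](R)) → 5

|E| = 5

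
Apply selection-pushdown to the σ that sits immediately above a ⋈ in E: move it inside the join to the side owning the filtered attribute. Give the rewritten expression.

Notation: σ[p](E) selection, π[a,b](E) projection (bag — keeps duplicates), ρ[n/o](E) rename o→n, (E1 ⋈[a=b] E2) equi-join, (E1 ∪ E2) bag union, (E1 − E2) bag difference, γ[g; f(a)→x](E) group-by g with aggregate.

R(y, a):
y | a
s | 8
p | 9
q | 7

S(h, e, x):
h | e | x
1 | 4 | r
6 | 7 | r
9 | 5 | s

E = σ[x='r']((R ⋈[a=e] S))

σ filters on x, owned by the right side.
E' = (R ⋈[a=e] σ[x='r'](S))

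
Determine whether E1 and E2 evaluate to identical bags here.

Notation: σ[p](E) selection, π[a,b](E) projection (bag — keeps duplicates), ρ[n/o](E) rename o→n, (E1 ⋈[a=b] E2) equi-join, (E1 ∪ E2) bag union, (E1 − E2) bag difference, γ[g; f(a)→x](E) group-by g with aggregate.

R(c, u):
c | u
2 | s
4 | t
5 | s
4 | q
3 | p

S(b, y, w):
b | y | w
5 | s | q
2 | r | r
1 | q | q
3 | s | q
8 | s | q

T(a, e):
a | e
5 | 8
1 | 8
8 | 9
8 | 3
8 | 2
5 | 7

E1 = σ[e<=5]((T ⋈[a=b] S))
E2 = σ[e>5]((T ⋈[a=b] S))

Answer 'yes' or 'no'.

E1 row counts bottom-up:
  T → 6
  S → 5
  (T ⋈[a=b] S) → 6
  σ[e<=5]((T ⋈[a=b] S)) → 2
E2 row counts bottom-up:
  T → 6
  S → 5
  (T ⋈[a=b] S) → 6
  σ[e>5]((T ⋈[a=b] S)) → 4

E1 result:
a | e | b | y | w
8 | 2 | 8 | s | q
8 | 3 | 8 | s | q
E2 result:
a | e | b | y | w
1 | 8 | 1 | q | q
5 | 7 | 5 | s | q
5 | 8 | 5 | s | q
8 | 9 | 8 | s | q
Witness: (5, 7, 5, 's', 'q') appears 0× in E1 but 1× in E2.

no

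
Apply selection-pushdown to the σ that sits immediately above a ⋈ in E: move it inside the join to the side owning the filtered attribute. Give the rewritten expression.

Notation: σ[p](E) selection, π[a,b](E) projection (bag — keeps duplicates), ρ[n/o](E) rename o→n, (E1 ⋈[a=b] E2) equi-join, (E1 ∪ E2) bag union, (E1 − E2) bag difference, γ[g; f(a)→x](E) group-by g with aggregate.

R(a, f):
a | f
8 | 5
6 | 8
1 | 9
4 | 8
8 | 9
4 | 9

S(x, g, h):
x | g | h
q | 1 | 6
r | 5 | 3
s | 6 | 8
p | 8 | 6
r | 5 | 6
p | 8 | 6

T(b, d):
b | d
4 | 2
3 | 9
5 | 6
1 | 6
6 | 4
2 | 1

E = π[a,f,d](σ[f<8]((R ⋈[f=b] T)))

σ filters on f, owned by the left side.
E' = π[a,f,d]((σ[f<8](R) ⋈[f=b] T))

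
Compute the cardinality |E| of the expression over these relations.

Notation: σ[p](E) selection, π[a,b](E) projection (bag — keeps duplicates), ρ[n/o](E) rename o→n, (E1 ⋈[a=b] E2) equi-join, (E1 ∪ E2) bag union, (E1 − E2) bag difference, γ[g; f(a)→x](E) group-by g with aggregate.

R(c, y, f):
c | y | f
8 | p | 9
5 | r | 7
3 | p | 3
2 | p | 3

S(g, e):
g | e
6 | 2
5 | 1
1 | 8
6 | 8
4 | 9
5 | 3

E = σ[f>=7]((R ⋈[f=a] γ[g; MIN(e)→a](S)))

Subexpression sizes:
  R → 4
  S → 6
  γ[g; MIN(e)→a](S) → 4
  (R ⋈[f=a] γ[g; MIN(e)→a](S)) → 1
  σ[f>=7]((R ⋈[f=a] γ[g; MIN(e)→a](S))) → 1

|E| = 1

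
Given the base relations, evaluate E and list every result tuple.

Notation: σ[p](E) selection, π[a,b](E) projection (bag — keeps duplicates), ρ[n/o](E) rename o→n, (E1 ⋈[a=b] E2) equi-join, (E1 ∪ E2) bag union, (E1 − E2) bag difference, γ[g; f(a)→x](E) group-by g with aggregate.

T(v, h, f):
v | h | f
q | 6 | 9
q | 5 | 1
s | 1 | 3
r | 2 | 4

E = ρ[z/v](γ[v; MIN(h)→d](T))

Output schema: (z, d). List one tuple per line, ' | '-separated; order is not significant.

Stepwise |·|:
  T → 4
  γ[v; MIN(h)→d](T) → 3
  ρ[z/v](γ[v; MIN(h)→d](T)) → 3

== RESULT ==
z | d
q | 5
r | 2
s | 1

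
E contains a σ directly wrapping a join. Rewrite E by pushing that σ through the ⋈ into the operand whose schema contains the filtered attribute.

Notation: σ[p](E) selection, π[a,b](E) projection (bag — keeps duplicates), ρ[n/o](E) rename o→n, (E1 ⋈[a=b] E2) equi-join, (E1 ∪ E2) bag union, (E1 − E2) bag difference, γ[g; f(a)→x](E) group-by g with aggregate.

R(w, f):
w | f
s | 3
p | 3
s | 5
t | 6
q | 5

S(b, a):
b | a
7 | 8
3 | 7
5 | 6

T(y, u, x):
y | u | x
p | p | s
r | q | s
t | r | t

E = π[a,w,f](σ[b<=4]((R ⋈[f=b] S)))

σ filters on b, owned by the right side.
E' = π[a,w,f]((R ⋈[f=b] σ[b<=4](S)))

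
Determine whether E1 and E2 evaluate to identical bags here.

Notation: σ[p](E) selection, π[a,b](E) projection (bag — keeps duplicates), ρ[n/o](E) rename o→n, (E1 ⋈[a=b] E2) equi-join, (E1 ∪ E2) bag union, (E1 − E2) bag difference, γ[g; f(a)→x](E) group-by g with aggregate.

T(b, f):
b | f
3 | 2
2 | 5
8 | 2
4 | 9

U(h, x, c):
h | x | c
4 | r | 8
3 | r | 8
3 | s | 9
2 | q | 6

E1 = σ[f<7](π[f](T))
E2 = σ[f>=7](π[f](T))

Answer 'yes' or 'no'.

E1 row counts bottom-up:
  T → 4
  π[f](T) → 4
  σ[f<7](π[f](T)) → 3
E2 row counts bottom-up:
  T → 4
  π[f](T) → 4
  σ[f>=7](π[f](T)) → 1

E1 result:
f
2
2
5
E2 result:
f
9
Witness: (2,) appears 2× in E1 but 0× in E2.

no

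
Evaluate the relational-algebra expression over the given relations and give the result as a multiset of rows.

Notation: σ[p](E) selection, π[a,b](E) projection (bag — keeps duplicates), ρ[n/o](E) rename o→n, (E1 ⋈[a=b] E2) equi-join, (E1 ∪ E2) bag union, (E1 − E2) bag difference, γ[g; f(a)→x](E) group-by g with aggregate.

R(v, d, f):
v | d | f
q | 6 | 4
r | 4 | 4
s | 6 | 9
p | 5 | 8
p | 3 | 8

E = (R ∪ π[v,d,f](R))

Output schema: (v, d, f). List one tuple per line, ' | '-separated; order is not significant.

Subexpression sizes:
  R → 5
  R → 5
  π[v,d,f](R) → 5
  (R ∪ π[v,d,f](R)) → 10

== RESULT ==
v | d | f
p | 3 | 8
p | 3 | 8
p | 5 | 8
p | 5 | 8
q | 6 | 4
q | 6 | 4
r | 4 | 4
r | 4 | 4
s | 6 | 9
s | 6 | 9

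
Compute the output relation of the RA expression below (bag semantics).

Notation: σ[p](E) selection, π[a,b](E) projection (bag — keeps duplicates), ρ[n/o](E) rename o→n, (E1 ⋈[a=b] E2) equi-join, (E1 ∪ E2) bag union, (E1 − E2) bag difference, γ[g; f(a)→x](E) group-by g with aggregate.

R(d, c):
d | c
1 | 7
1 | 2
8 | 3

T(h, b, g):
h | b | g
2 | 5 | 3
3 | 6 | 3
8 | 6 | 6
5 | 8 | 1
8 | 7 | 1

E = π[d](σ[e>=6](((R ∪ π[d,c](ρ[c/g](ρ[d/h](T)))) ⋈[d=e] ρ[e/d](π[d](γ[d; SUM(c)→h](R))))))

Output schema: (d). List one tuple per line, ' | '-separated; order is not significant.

Row counts bottom-up:
  R → 3
  T → 5
  ρ[d/h](T) → 5
  ρ[c/g](ρ[d/h](T)) → 5
  π[d,c](ρ[c/g](ρ[d/h](T))) → 5
  (R ∪ π[d,c](ρ[c/g](ρ[d/h](T)))) → 8
  R → 3
  γ[d; SUM(c)→h](R) → 2
  π[d](γ[d; SUM(c)→h](R)) → 2
  ρ[e/d](π[d](γ[d; SUM(c)→h](R))) → 2
  ((R ∪ π[d,c](ρ[c/g](ρ[d/h](T)))) ⋈[d=e] ρ[e/d](π[d](γ[d; SUM(c)→h](R)))) → 5
  σ[e>=6](((R ∪ π[d,c](ρ[c/g](ρ[d/h](T)))) ⋈[d=e] ρ[e/d](π[d](γ[d; SUM(c)→h](R))))) → 3
  π[d](σ[e>=6](((R ∪ π[d,c](ρ[c/g](ρ[d/h](T)))) ⋈[d=e] ρ[e/d](π[d](γ[d; SUM(c)→h](R)))))) → 3

== RESULT ==
d
8
8
8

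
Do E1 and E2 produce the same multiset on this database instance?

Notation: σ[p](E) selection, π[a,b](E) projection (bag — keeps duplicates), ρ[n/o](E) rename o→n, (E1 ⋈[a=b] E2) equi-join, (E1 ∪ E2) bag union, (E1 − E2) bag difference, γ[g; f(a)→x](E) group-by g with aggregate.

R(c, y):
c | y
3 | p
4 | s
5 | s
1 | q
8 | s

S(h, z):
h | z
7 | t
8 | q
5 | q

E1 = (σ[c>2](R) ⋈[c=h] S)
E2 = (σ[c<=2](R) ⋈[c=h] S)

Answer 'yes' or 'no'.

E1 row counts bottom-up:
  R → 5
  σ[c>2](R) → 4
  S → 3
  (σ[c>2](R) ⋈[c=h] S) → 2
E2 row counts bottom-up:
  R → 5
  σ[c<=2](R) → 1
  S → 3
  (σ[c<=2](R) ⋈[c=h] S) → 0

E1 result:
c | y | h | z
5 | s | 5 | q
8 | s | 8 | q
E2 result:
c | y | h | z
(0 rows)
Witness: (5, 's', 5, 'q') appears 1× in E1 but 0× in E2.

no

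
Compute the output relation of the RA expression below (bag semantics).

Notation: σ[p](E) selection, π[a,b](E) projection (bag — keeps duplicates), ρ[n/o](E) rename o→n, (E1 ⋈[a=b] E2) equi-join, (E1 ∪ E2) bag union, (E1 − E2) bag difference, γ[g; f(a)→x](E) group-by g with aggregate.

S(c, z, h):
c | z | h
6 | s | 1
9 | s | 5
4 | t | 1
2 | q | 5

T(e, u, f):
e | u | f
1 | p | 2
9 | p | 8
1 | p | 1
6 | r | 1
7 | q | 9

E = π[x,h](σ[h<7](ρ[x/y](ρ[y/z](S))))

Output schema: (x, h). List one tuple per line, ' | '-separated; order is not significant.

Per-node cardinality:
  S → 4
  ρ[y/z](S) → 4
  ρ[x/y](ρ[y/z](S)) → 4
  σ[h<7](ρ[x/y](ρ[y/z](S))) → 4
  π[x,h](σ[h<7](ρ[x/y](ρ[y/z](S)))) → 4

== RESULT ==
x | h
q | 5
s | 1
s | 5
t | 1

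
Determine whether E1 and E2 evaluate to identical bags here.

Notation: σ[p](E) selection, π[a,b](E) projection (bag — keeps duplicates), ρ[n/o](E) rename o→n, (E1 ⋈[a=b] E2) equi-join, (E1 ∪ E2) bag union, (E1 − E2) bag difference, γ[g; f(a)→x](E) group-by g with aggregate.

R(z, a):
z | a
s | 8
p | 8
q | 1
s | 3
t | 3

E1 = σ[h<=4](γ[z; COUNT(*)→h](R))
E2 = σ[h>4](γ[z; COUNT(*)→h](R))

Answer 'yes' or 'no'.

E1 row counts bottom-up:
  R → 5
  γ[z; COUNT(*)→h](R) → 4
  σ[h<=4](γ[z; COUNT(*)→h](R)) → 4
E2 row counts bottom-up:
  R → 5
  γ[z; COUNT(*)→h](R) → 4
  σ[h>4](γ[z; COUNT(*)→h](R)) → 0

E1 result:
z | h
p | 1
q | 1
s | 2
t | 1
E2 result:
z | h
(0 rows)
Witness: ('s', 2) appears 1× in E1 but 0× in E2.

no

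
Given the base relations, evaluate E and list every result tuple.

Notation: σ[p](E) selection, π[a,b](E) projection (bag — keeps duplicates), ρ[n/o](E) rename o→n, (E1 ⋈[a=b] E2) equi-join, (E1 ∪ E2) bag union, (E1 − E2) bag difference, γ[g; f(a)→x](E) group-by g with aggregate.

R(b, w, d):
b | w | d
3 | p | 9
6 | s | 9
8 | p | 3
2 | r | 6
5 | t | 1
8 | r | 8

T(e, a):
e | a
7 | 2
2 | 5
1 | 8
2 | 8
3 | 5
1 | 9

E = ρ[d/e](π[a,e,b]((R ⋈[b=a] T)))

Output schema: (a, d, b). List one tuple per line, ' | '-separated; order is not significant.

Stepwise |·|:
  R → 6
  T → 6
  (R ⋈[b=a] T) → 7
  π[a,e,b]((R ⋈[b=a] T)) → 7
  ρ[d/e](π[a,e,b]((R ⋈[b=a] T))) → 7

== RESULT ==
a | d | b
2 | 7 | 2
5 | 2 | 5
5 | 3 | 5
8 | 1 | 8
8 | 1 | 8
8 | 2 | 8
8 | 2 | 8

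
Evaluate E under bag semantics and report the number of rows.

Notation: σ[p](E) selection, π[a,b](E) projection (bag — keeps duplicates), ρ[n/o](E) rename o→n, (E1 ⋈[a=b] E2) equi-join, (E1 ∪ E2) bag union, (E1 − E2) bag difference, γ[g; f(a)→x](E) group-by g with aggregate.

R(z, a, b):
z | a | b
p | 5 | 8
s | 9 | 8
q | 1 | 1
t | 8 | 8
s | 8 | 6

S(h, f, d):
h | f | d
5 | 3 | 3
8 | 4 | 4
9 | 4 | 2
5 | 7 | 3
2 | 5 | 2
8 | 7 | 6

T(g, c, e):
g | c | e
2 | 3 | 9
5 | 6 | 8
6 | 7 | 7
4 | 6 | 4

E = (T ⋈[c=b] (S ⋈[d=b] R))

Row counts bottom-up:
  T → 4
  S → 6
  R → 5
  (S ⋈[d=b] R) → 1
  (T ⋈[c=b] (S ⋈[d=b] R)) → 2

|E| = 2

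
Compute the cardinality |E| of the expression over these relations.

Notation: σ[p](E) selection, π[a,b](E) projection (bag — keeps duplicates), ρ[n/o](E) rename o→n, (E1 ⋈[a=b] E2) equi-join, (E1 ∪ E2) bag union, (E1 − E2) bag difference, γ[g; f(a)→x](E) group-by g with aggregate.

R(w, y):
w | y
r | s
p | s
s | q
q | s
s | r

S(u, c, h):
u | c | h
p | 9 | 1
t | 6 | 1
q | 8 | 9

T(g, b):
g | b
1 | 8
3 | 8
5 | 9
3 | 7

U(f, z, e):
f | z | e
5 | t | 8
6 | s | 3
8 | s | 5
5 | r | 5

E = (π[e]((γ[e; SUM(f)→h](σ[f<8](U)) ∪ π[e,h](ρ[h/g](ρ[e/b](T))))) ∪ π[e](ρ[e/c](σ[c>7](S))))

Stepwise |·|:
  U → 4
  σ[f<8](U) → 3
  γ[e; SUM(f)→h](σ[f<8](U)) → 3
  T → 4
  ρ[e/b](T) → 4
  ρ[h/g](ρ[e/b](T)) → 4
  π[e,h](ρ[h/g](ρ[e/b](T))) → 4
  (γ[e; SUM(f)→h](σ[f<8](U)) ∪ π[e,h](ρ[h/g](ρ[e/b](T)))) → 7
  π[e]((γ[e; SUM(f)→h](σ[f<8](U)) ∪ π[e,h](ρ[h/g](ρ[e/b](T))))) → 7
  S → 3
  σ[c>7](S) → 2
  ρ[e/c](σ[c>7](S)) → 2
  π[e](ρ[e/c](σ[c>7](S))) → 2
  (π[e]((γ[e; SUM(f)→h](σ[f<8](U)) ∪ π[e,h](ρ[h/g](ρ[e/b](T))))) ∪ π[e](ρ[e/c](σ[c>7](S)))) → 9

|E| = 9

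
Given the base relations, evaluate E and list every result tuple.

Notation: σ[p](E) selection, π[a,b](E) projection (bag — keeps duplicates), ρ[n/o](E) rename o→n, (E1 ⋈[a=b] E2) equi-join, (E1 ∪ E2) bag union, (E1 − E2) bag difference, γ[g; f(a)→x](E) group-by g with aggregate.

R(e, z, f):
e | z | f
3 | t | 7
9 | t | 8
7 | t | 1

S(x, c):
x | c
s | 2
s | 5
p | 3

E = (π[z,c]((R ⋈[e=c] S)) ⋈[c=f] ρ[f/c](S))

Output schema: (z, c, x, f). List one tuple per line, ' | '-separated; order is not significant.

Stepwise |·|:
  R → 3
  S → 3
  (R ⋈[e=c] S) → 1
  π[z,c]((R ⋈[e=c] S)) → 1
  S → 3
  ρ[f/c](S) → 3
  (π[z,c]((R ⋈[e=c] S)) ⋈[c=f] ρ[f/c](S)) → 1

== RESULT ==
z | c | x | f
t | 3 | p | 3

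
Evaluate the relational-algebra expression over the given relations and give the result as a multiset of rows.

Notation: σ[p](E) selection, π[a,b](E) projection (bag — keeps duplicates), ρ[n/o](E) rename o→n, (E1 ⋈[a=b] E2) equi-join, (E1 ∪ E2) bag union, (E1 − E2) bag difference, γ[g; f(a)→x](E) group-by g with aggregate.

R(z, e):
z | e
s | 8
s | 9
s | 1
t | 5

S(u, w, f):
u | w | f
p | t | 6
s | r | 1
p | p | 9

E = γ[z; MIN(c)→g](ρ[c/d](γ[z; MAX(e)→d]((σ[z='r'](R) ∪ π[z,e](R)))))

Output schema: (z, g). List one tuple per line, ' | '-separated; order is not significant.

Stepwise |·|:
  R → 4
  σ[z='r'](R) → 0
  R → 4
  π[z,e](R) → 4
  (σ[z='r'](R) ∪ π[z,e](R)) → 4
  γ[z; MAX(e)→d]((σ[z='r'](R) ∪ π[z,e](R))) → 2
  ρ[c/d](γ[z; MAX(e)→d]((σ[z='r'](R) ∪ π[z,e](R)))) → 2
  γ[z; MIN(c)→g](ρ[c/d](γ[z; MAX(e)→d]((σ[z='r'](R) ∪ π[z,e](R))))) → 2

== RESULT ==
z | g
s | 9
t | 5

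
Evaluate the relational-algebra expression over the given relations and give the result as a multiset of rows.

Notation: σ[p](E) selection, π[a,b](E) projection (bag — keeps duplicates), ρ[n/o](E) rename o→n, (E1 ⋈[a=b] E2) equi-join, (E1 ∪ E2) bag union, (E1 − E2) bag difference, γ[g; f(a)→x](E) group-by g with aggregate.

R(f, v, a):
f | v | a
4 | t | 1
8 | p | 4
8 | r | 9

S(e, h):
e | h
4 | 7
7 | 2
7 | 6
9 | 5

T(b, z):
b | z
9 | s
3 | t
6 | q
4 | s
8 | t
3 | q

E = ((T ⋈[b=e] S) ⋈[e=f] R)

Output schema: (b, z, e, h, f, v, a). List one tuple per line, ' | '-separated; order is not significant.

Per-node cardinality:
  T → 6
  S → 4
  (T ⋈[b=e] S) → 2
  R → 3
  ((T ⋈[b=e] S) ⋈[e=f] R) → 1

== RESULT ==
b | z | e | h | f | v | a
4 | s | 4 | 7 | 4 | t | 1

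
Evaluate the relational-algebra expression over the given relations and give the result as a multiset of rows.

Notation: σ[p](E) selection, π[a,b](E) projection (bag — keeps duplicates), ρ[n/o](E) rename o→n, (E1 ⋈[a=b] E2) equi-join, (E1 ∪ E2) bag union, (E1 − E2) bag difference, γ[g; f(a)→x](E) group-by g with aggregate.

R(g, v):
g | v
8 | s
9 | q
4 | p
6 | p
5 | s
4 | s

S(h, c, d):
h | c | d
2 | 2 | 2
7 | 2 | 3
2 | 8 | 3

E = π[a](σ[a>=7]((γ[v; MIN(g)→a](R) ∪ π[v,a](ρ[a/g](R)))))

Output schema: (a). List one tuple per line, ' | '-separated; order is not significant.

Stepwise |·|:
  R → 6
  γ[v; MIN(g)→a](R) → 3
  R → 6
  ρ[a/g](R) → 6
  π[v,a](ρ[a/g](R)) → 6
  (γ[v; MIN(g)→a](R) ∪ π[v,a](ρ[a/g](R))) → 9
  σ[a>=7]((γ[v; MIN(g)→a](R) ∪ π[v,a](ρ[a/g](R)))) → 3
  π[a](σ[a>=7]((γ[v; MIN(g)→a](R) ∪ π[v,a](ρ[a/g](R))))) → 3

== RESULT ==
a
8
9
9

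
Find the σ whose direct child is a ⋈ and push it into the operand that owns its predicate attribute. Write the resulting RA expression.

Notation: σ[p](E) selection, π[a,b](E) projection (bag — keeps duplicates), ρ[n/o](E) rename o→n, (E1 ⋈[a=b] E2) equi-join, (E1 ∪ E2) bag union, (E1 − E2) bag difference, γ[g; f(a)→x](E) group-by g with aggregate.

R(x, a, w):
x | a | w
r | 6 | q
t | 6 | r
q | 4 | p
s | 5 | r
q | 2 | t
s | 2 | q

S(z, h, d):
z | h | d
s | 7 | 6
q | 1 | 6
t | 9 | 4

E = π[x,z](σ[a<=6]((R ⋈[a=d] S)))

σ filters on a, owned by the left side.
E' = π[x,z]((σ[a<=6](R) ⋈[a=d] S))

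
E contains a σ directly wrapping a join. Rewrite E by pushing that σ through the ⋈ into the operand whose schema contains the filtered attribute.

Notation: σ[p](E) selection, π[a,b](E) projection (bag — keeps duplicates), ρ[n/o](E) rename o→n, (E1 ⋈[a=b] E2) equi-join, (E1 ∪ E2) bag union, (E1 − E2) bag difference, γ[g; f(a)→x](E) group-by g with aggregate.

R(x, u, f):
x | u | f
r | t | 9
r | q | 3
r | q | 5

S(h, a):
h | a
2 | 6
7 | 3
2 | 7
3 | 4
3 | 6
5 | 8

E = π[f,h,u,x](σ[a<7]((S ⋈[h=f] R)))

σ filters on a, owned by the left side.
E' = π[f,h,u,x]((σ[a<7](S) ⋈[h=f] R))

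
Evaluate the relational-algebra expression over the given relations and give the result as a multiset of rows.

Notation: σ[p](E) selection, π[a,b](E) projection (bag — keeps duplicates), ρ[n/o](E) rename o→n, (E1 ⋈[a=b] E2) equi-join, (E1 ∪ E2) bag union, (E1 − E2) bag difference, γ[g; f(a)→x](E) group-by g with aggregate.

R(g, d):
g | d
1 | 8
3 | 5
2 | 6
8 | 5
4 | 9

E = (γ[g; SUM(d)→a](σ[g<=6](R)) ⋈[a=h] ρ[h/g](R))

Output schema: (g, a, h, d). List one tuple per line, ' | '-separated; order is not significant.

Stepwise |·|:
  R → 5
  σ[g<=6](R) → 4
  γ[g; SUM(d)→a](σ[g<=6](R)) → 4
  R → 5
  ρ[h/g](R) → 5
  (γ[g; SUM(d)→a](σ[g<=6](R)) ⋈[a=h] ρ[h/g](R)) → 1

== RESULT ==
g | a | h | d
1 | 8 | 8 | 5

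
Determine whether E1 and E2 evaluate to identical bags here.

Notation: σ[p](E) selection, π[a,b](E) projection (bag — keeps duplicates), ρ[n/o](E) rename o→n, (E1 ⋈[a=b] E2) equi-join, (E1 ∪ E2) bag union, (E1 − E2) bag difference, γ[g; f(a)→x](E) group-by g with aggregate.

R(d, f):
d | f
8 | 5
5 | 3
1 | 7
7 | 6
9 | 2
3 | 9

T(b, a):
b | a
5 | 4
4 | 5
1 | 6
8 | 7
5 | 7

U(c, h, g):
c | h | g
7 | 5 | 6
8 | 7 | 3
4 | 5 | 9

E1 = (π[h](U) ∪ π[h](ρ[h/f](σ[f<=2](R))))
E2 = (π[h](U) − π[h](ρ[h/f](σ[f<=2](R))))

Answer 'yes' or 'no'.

E1 subexpression sizes:
  U → 3
  π[h](U) → 3
  R → 6
  σ[f<=2](R) → 1
  ρ[h/f](σ[f<=2](R)) → 1
  π[h](ρ[h/f](σ[f<=2](R))) → 1
  (π[h](U) ∪ π[h](ρ[h/f](σ[f<=2](R)))) → 4
E2 subexpression sizes:
  U → 3
  π[h](U) → 3
  R → 6
  σ[f<=2](R) → 1
  ρ[h/f](σ[f<=2](R)) → 1
  π[h](ρ[h/f](σ[f<=2](R))) → 1
  (π[h](U) − π[h](ρ[h/f](σ[f<=2](R)))) → 3

E1 result:
h
2
5
5
7
E2 result:
h
5
5
7
Witness: (2,) appears 1× in E1 but 0× in E2.

no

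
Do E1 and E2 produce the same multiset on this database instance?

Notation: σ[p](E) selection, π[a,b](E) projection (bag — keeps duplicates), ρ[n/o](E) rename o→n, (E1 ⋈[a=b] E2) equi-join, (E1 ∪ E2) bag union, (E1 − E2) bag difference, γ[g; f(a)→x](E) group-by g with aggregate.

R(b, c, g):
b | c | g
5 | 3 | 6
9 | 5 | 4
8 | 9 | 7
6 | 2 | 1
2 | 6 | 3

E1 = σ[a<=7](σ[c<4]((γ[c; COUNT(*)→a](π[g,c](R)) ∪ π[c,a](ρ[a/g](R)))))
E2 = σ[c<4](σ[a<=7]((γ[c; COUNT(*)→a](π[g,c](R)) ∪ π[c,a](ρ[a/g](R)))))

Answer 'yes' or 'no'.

E1 row counts bottom-up:
  R → 5
  π[g,c](R) → 5
  γ[c; COUNT(*)→a](π[g,c](R)) → 5
  R → 5
  ρ[a/g](R) → 5
  π[c,a](ρ[a/g](R)) → 5
  (γ[c; COUNT(*)→a](π[g,c](R)) ∪ π[c,a](ρ[a/g](R))) → 10
  σ[c<4]((γ[c; COUNT(*)→a](π[g,c](R)) ∪ π[c,a](ρ[a/g](R)))) → 4
  σ[a<=7](σ[c<4]((γ[c; COUNT(*)→a](π[g,c](R)) ∪ π[c,a](ρ[a/g](R))))) → 4
E2 row counts bottom-up:
  R → 5
  π[g,c](R) → 5
  γ[c; COUNT(*)→a](π[g,c](R)) → 5
  R → 5
  ρ[a/g](R) → 5
  π[c,a](ρ[a/g](R)) → 5
  (γ[c; COUNT(*)→a](π[g,c](R)) ∪ π[c,a](ρ[a/g](R))) → 10
  σ[a<=7]((γ[c; COUNT(*)→a](π[g,c](R)) ∪ π[c,a](ρ[a/g](R)))) → 10
  σ[c<4](σ[a<=7]((γ[c; COUNT(*)→a](π[g,c](R)) ∪ π[c,a](ρ[a/g](R))))) → 4

E1 and E2 produce the same multiset:
c | a
2 | 1
2 | 1
3 | 1
3 | 6

yes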